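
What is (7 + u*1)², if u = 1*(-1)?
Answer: 36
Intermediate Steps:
u = -1
(7 + u*1)² = (7 - 1*1)² = (7 - 1)² = 6² = 36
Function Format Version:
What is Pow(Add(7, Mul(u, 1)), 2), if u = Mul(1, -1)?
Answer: 36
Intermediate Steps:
u = -1
Pow(Add(7, Mul(u, 1)), 2) = Pow(Add(7, Mul(-1, 1)), 2) = Pow(Add(7, -1), 2) = Pow(6, 2) = 36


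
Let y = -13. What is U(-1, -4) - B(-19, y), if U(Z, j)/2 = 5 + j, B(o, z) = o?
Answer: 21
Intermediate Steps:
U(Z, j) = 10 + 2*j (U(Z, j) = 2*(5 + j) = 10 + 2*j)
U(-1, -4) - B(-19, y) = (10 + 2*(-4)) - 1*(-19) = (10 - 8) + 19 = 2 + 19 = 21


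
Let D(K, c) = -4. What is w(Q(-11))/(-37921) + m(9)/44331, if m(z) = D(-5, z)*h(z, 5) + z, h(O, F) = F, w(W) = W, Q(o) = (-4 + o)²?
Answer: -10391606/1681075851 ≈ -0.0061815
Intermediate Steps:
m(z) = -20 + z (m(z) = -4*5 + z = -20 + z)
w(Q(-11))/(-37921) + m(9)/44331 = (-4 - 11)²/(-37921) + (-20 + 9)/44331 = (-15)²*(-1/37921) - 11*1/44331 = 225*(-1/37921) - 11/44331 = -225/37921 - 11/44331 = -10391606/1681075851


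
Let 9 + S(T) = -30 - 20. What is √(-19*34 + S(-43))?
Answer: I*√705 ≈ 26.552*I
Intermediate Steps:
S(T) = -59 (S(T) = -9 + (-30 - 20) = -9 - 50 = -59)
√(-19*34 + S(-43)) = √(-19*34 - 59) = √(-646 - 59) = √(-705) = I*√705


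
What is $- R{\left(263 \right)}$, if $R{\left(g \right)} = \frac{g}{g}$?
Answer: $-1$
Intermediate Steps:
$R{\left(g \right)} = 1$
$- R{\left(263 \right)} = \left(-1\right) 1 = -1$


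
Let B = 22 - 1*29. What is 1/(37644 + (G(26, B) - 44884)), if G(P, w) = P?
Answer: -1/7214 ≈ -0.00013862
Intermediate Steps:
B = -7 (B = 22 - 29 = -7)
1/(37644 + (G(26, B) - 44884)) = 1/(37644 + (26 - 44884)) = 1/(37644 - 44858) = 1/(-7214) = -1/7214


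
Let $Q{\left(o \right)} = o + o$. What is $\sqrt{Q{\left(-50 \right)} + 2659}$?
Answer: $\sqrt{2559} \approx 50.587$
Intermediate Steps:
$Q{\left(o \right)} = 2 o$
$\sqrt{Q{\left(-50 \right)} + 2659} = \sqrt{2 \left(-50\right) + 2659} = \sqrt{-100 + 2659} = \sqrt{2559}$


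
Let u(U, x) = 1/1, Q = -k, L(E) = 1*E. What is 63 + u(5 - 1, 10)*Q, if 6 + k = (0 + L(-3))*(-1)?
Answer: 66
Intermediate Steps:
L(E) = E
k = -3 (k = -6 + (0 - 3)*(-1) = -6 - 3*(-1) = -6 + 3 = -3)
Q = 3 (Q = -1*(-3) = 3)
u(U, x) = 1 (u(U, x) = 1*1 = 1)
63 + u(5 - 1, 10)*Q = 63 + 1*3 = 63 + 3 = 66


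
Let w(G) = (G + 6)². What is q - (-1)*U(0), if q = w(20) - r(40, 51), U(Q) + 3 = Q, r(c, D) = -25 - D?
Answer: 749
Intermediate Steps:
w(G) = (6 + G)²
U(Q) = -3 + Q
q = 752 (q = (6 + 20)² - (-25 - 1*51) = 26² - (-25 - 51) = 676 - 1*(-76) = 676 + 76 = 752)
q - (-1)*U(0) = 752 - (-1)*(-3 + 0) = 752 - (-1)*(-3) = 752 - 1*3 = 752 - 3 = 749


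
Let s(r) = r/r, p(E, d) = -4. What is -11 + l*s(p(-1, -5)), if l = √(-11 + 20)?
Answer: -8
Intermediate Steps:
l = 3 (l = √9 = 3)
s(r) = 1
-11 + l*s(p(-1, -5)) = -11 + 3*1 = -11 + 3 = -8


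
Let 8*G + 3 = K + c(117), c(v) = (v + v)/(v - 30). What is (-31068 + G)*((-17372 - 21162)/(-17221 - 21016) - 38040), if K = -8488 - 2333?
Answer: 2735033875512981/2217746 ≈ 1.2332e+9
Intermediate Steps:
c(v) = 2*v/(-30 + v) (c(v) = (2*v)/(-30 + v) = 2*v/(-30 + v))
K = -10821
G = -156909/116 (G = -3/8 + (-10821 + 2*117/(-30 + 117))/8 = -3/8 + (-10821 + 2*117/87)/8 = -3/8 + (-10821 + 2*117*(1/87))/8 = -3/8 + (-10821 + 78/29)/8 = -3/8 + (⅛)*(-313731/29) = -3/8 - 313731/232 = -156909/116 ≈ -1352.7)
(-31068 + G)*((-17372 - 21162)/(-17221 - 21016) - 38040) = (-31068 - 156909/116)*((-17372 - 21162)/(-17221 - 21016) - 38040) = -3760797*(-38534/(-38237) - 38040)/116 = -3760797*(-38534*(-1/38237) - 38040)/116 = -3760797*(38534/38237 - 38040)/116 = -3760797/116*(-1454496946/38237) = 2735033875512981/2217746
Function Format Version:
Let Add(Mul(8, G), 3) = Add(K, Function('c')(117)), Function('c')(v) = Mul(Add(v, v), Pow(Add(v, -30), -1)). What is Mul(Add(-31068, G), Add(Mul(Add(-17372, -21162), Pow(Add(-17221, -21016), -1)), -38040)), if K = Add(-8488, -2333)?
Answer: Rational(2735033875512981, 2217746) ≈ 1.2332e+9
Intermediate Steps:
Function('c')(v) = Mul(2, v, Pow(Add(-30, v), -1)) (Function('c')(v) = Mul(Mul(2, v), Pow(Add(-30, v), -1)) = Mul(2, v, Pow(Add(-30, v), -1)))
K = -10821
G = Rational(-156909, 116) (G = Add(Rational(-3, 8), Mul(Rational(1, 8), Add(-10821, Mul(2, 117, Pow(Add(-30, 117), -1))))) = Add(Rational(-3, 8), Mul(Rational(1, 8), Add(-10821, Mul(2, 117, Pow(87, -1))))) = Add(Rational(-3, 8), Mul(Rational(1, 8), Add(-10821, Mul(2, 117, Rational(1, 87))))) = Add(Rational(-3, 8), Mul(Rational(1, 8), Add(-10821, Rational(78, 29)))) = Add(Rational(-3, 8), Mul(Rational(1, 8), Rational(-313731, 29))) = Add(Rational(-3, 8), Rational(-313731, 232)) = Rational(-156909, 116) ≈ -1352.7)
Mul(Add(-31068, G), Add(Mul(Add(-17372, -21162), Pow(Add(-17221, -21016), -1)), -38040)) = Mul(Add(-31068, Rational(-156909, 116)), Add(Mul(Add(-17372, -21162), Pow(Add(-17221, -21016), -1)), -38040)) = Mul(Rational(-3760797, 116), Add(Mul(-38534, Pow(-38237, -1)), -38040)) = Mul(Rational(-3760797, 116), Add(Mul(-38534, Rational(-1, 38237)), -38040)) = Mul(Rational(-3760797, 116), Add(Rational(38534, 38237), -38040)) = Mul(Rational(-3760797, 116), Rational(-1454496946, 38237)) = Rational(2735033875512981, 2217746)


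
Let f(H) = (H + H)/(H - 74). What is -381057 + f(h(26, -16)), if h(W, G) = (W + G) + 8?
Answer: -5334807/14 ≈ -3.8106e+5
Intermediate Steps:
h(W, G) = 8 + G + W (h(W, G) = (G + W) + 8 = 8 + G + W)
f(H) = 2*H/(-74 + H) (f(H) = (2*H)/(-74 + H) = 2*H/(-74 + H))
-381057 + f(h(26, -16)) = -381057 + 2*(8 - 16 + 26)/(-74 + (8 - 16 + 26)) = -381057 + 2*18/(-74 + 18) = -381057 + 2*18/(-56) = -381057 + 2*18*(-1/56) = -381057 - 9/14 = -5334807/14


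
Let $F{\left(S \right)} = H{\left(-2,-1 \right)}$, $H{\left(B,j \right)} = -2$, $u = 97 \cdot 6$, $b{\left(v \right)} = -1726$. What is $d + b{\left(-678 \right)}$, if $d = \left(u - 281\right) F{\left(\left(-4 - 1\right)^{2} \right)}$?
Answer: $-2328$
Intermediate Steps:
$u = 582$
$F{\left(S \right)} = -2$
$d = -602$ ($d = \left(582 - 281\right) \left(-2\right) = 301 \left(-2\right) = -602$)
$d + b{\left(-678 \right)} = -602 - 1726 = -2328$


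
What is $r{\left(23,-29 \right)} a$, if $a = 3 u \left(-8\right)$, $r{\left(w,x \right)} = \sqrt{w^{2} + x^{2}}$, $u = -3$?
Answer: $72 \sqrt{1370} \approx 2665.0$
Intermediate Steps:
$a = 72$ ($a = 3 \left(-3\right) \left(-8\right) = \left(-9\right) \left(-8\right) = 72$)
$r{\left(23,-29 \right)} a = \sqrt{23^{2} + \left(-29\right)^{2}} \cdot 72 = \sqrt{529 + 841} \cdot 72 = \sqrt{1370} \cdot 72 = 72 \sqrt{1370}$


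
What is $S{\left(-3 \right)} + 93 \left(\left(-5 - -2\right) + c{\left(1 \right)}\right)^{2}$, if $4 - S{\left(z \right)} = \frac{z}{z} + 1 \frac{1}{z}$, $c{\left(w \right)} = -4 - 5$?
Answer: $\frac{40186}{3} \approx 13395.0$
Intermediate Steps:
$c{\left(w \right)} = -9$ ($c{\left(w \right)} = -4 - 5 = -9$)
$S{\left(z \right)} = 3 - \frac{1}{z}$ ($S{\left(z \right)} = 4 - \left(\frac{z}{z} + 1 \frac{1}{z}\right) = 4 - \left(1 + \frac{1}{z}\right) = 3 - \frac{1}{z}$)
$S{\left(-3 \right)} + 93 \left(\left(-5 - -2\right) + c{\left(1 \right)}\right)^{2} = \left(3 - \frac{1}{-3}\right) + 93 \left(\left(-5 - -2\right) - 9\right)^{2} = \left(3 - - \frac{1}{3}\right) + 93 \left(\left(-5 + 2\right) - 9\right)^{2} = \left(3 + \frac{1}{3}\right) + 93 \left(-3 - 9\right)^{2} = \frac{10}{3} + 93 \left(-12\right)^{2} = \frac{10}{3} + 93 \cdot 144 = \frac{10}{3} + 13392 = \frac{40186}{3}$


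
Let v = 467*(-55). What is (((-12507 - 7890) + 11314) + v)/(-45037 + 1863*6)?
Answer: 34768/33859 ≈ 1.0268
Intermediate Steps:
v = -25685
(((-12507 - 7890) + 11314) + v)/(-45037 + 1863*6) = (((-12507 - 7890) + 11314) - 25685)/(-45037 + 1863*6) = ((-20397 + 11314) - 25685)/(-45037 + 11178) = (-9083 - 25685)/(-33859) = -34768*(-1/33859) = 34768/33859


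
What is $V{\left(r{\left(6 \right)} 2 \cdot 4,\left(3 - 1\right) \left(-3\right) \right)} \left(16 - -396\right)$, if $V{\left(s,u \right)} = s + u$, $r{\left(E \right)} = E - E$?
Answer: $-2472$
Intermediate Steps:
$r{\left(E \right)} = 0$
$V{\left(r{\left(6 \right)} 2 \cdot 4,\left(3 - 1\right) \left(-3\right) \right)} \left(16 - -396\right) = \left(0 \cdot 2 \cdot 4 + \left(3 - 1\right) \left(-3\right)\right) \left(16 - -396\right) = \left(0 \cdot 4 + 2 \left(-3\right)\right) \left(16 + 396\right) = \left(0 - 6\right) 412 = \left(-6\right) 412 = -2472$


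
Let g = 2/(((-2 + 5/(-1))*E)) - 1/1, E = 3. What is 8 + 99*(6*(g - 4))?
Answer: -21130/7 ≈ -3018.6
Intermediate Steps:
g = -23/21 (g = 2/(((-2 + 5/(-1))*3)) - 1/1 = 2/(((-2 + 5*(-1))*3)) - 1*1 = 2/(((-2 - 5)*3)) - 1 = 2/((-7*3)) - 1 = 2/(-21) - 1 = 2*(-1/21) - 1 = -2/21 - 1 = -23/21 ≈ -1.0952)
8 + 99*(6*(g - 4)) = 8 + 99*(6*(-23/21 - 4)) = 8 + 99*(6*(-107/21)) = 8 + 99*(-214/7) = 8 - 21186/7 = -21130/7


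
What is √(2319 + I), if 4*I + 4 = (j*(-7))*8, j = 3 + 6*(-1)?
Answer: 2*√590 ≈ 48.580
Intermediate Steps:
j = -3 (j = 3 - 6 = -3)
I = 41 (I = -1 + (-3*(-7)*8)/4 = -1 + (21*8)/4 = -1 + (¼)*168 = -1 + 42 = 41)
√(2319 + I) = √(2319 + 41) = √2360 = 2*√590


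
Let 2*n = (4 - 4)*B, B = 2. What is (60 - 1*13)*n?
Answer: 0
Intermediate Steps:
n = 0 (n = ((4 - 4)*2)/2 = (0*2)/2 = (½)*0 = 0)
(60 - 1*13)*n = (60 - 1*13)*0 = (60 - 13)*0 = 47*0 = 0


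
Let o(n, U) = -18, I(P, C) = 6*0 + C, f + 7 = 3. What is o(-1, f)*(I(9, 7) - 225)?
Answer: 3924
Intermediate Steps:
f = -4 (f = -7 + 3 = -4)
I(P, C) = C (I(P, C) = 0 + C = C)
o(-1, f)*(I(9, 7) - 225) = -18*(7 - 225) = -18*(-218) = 3924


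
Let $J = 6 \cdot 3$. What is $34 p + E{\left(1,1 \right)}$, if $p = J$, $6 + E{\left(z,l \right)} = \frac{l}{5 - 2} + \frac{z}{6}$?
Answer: $\frac{1213}{2} \approx 606.5$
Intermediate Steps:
$E{\left(z,l \right)} = -6 + \frac{l}{3} + \frac{z}{6}$ ($E{\left(z,l \right)} = -6 + \left(\frac{l}{5 - 2} + \frac{z}{6}\right) = -6 + \left(\frac{l}{3} + z \frac{1}{6}\right) = -6 + \left(l \frac{1}{3} + \frac{z}{6}\right) = -6 + \left(\frac{l}{3} + \frac{z}{6}\right) = -6 + \frac{l}{3} + \frac{z}{6}$)
$J = 18$
$p = 18$
$34 p + E{\left(1,1 \right)} = 34 \cdot 18 + \left(-6 + \frac{1}{3} \cdot 1 + \frac{1}{6} \cdot 1\right) = 612 + \left(-6 + \frac{1}{3} + \frac{1}{6}\right) = 612 - \frac{11}{2} = \frac{1213}{2}$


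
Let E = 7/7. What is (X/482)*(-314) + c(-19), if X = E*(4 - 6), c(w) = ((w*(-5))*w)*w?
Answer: 8265409/241 ≈ 34296.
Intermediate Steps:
E = 1 (E = 7*(1/7) = 1)
c(w) = -5*w**3 (c(w) = ((-5*w)*w)*w = (-5*w**2)*w = -5*w**3)
X = -2 (X = 1*(4 - 6) = 1*(-2) = -2)
(X/482)*(-314) + c(-19) = -2/482*(-314) - 5*(-19)**3 = -2*1/482*(-314) - 5*(-6859) = -1/241*(-314) + 34295 = 314/241 + 34295 = 8265409/241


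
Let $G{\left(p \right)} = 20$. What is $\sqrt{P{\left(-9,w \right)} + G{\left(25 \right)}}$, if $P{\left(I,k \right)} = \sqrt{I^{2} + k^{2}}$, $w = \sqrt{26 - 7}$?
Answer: $\sqrt{30} \approx 5.4772$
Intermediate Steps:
$w = \sqrt{19} \approx 4.3589$
$\sqrt{P{\left(-9,w \right)} + G{\left(25 \right)}} = \sqrt{\sqrt{\left(-9\right)^{2} + \left(\sqrt{19}\right)^{2}} + 20} = \sqrt{\sqrt{81 + 19} + 20} = \sqrt{\sqrt{100} + 20} = \sqrt{10 + 20} = \sqrt{30}$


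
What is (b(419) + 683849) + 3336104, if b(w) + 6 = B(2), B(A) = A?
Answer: 4019949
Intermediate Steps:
b(w) = -4 (b(w) = -6 + 2 = -4)
(b(419) + 683849) + 3336104 = (-4 + 683849) + 3336104 = 683845 + 3336104 = 4019949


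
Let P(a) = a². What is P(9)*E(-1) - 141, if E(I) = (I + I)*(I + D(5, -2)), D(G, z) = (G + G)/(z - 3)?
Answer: 345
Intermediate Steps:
D(G, z) = 2*G/(-3 + z) (D(G, z) = (2*G)/(-3 + z) = 2*G/(-3 + z))
E(I) = 2*I*(-2 + I) (E(I) = (I + I)*(I + 2*5/(-3 - 2)) = (2*I)*(I + 2*5/(-5)) = (2*I)*(I + 2*5*(-⅕)) = (2*I)*(I - 2) = (2*I)*(-2 + I) = 2*I*(-2 + I))
P(9)*E(-1) - 141 = 9²*(2*(-1)*(-2 - 1)) - 141 = 81*(2*(-1)*(-3)) - 141 = 81*6 - 141 = 486 - 141 = 345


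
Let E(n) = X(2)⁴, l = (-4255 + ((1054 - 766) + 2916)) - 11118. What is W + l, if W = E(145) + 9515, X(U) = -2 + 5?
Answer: -2573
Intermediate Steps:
l = -12169 (l = (-4255 + (288 + 2916)) - 11118 = (-4255 + 3204) - 11118 = -1051 - 11118 = -12169)
X(U) = 3
E(n) = 81 (E(n) = 3⁴ = 81)
W = 9596 (W = 81 + 9515 = 9596)
W + l = 9596 - 12169 = -2573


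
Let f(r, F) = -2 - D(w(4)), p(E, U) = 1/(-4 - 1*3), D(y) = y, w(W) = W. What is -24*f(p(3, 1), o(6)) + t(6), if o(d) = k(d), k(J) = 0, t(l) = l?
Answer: 150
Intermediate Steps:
p(E, U) = -1/7 (p(E, U) = 1/(-4 - 3) = 1/(-7) = -1/7)
o(d) = 0
f(r, F) = -6 (f(r, F) = -2 - 1*4 = -2 - 4 = -6)
-24*f(p(3, 1), o(6)) + t(6) = -24*(-6) + 6 = 144 + 6 = 150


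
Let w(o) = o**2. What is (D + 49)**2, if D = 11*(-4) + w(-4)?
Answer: 441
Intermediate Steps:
D = -28 (D = 11*(-4) + (-4)**2 = -44 + 16 = -28)
(D + 49)**2 = (-28 + 49)**2 = 21**2 = 441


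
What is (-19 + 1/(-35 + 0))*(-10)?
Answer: 1332/7 ≈ 190.29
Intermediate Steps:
(-19 + 1/(-35 + 0))*(-10) = (-19 + 1/(-35))*(-10) = (-19 - 1/35)*(-10) = -666/35*(-10) = 1332/7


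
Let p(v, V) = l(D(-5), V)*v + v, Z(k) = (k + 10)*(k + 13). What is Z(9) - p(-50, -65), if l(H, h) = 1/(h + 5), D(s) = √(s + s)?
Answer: 2803/6 ≈ 467.17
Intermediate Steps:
D(s) = √2*√s (D(s) = √(2*s) = √2*√s)
l(H, h) = 1/(5 + h)
Z(k) = (10 + k)*(13 + k)
p(v, V) = v + v/(5 + V) (p(v, V) = v/(5 + V) + v = v + v/(5 + V))
Z(9) - p(-50, -65) = (130 + 9² + 23*9) - (-50)*(6 - 65)/(5 - 65) = (130 + 81 + 207) - (-50)*(-59)/(-60) = 418 - (-50)*(-1)*(-59)/60 = 418 - 1*(-295/6) = 418 + 295/6 = 2803/6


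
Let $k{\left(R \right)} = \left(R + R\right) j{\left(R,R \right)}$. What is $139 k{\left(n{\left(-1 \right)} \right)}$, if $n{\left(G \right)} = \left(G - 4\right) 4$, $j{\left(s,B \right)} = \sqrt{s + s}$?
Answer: $- 11120 i \sqrt{10} \approx - 35165.0 i$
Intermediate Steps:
$j{\left(s,B \right)} = \sqrt{2} \sqrt{s}$ ($j{\left(s,B \right)} = \sqrt{2 s} = \sqrt{2} \sqrt{s}$)
$n{\left(G \right)} = -16 + 4 G$ ($n{\left(G \right)} = \left(-4 + G\right) 4 = -16 + 4 G$)
$k{\left(R \right)} = 2 \sqrt{2} R^{\frac{3}{2}}$ ($k{\left(R \right)} = \left(R + R\right) \sqrt{2} \sqrt{R} = 2 R \sqrt{2} \sqrt{R} = 2 \sqrt{2} R^{\frac{3}{2}}$)
$139 k{\left(n{\left(-1 \right)} \right)} = 139 \cdot 2 \sqrt{2} \left(-16 + 4 \left(-1\right)\right)^{\frac{3}{2}} = 139 \cdot 2 \sqrt{2} \left(-16 - 4\right)^{\frac{3}{2}} = 139 \cdot 2 \sqrt{2} \left(-20\right)^{\frac{3}{2}} = 139 \cdot 2 \sqrt{2} \left(- 40 i \sqrt{5}\right) = 139 \left(- 80 i \sqrt{10}\right) = - 11120 i \sqrt{10}$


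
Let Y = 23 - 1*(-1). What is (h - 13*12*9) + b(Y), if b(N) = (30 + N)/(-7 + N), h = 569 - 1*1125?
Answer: -33266/17 ≈ -1956.8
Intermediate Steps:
Y = 24 (Y = 23 + 1 = 24)
h = -556 (h = 569 - 1125 = -556)
b(N) = (30 + N)/(-7 + N)
(h - 13*12*9) + b(Y) = (-556 - 13*12*9) + (30 + 24)/(-7 + 24) = (-556 - 156*9) + 54/17 = (-556 - 1404) + (1/17)*54 = -1960 + 54/17 = -33266/17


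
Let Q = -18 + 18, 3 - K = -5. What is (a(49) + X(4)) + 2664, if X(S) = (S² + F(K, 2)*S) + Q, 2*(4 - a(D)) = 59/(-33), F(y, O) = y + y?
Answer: 181427/66 ≈ 2748.9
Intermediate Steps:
K = 8 (K = 3 - 1*(-5) = 3 + 5 = 8)
F(y, O) = 2*y
a(D) = 323/66 (a(D) = 4 - 59/(2*(-33)) = 4 - 59*(-1)/(2*33) = 4 - ½*(-59/33) = 4 + 59/66 = 323/66)
Q = 0
X(S) = S² + 16*S (X(S) = (S² + (2*8)*S) + 0 = (S² + 16*S) + 0 = S² + 16*S)
(a(49) + X(4)) + 2664 = (323/66 + 4*(16 + 4)) + 2664 = (323/66 + 4*20) + 2664 = (323/66 + 80) + 2664 = 5603/66 + 2664 = 181427/66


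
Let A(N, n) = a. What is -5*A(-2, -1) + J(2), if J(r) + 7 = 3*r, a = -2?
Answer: 9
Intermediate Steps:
A(N, n) = -2
J(r) = -7 + 3*r
-5*A(-2, -1) + J(2) = -5*(-2) + (-7 + 3*2) = 10 + (-7 + 6) = 10 - 1 = 9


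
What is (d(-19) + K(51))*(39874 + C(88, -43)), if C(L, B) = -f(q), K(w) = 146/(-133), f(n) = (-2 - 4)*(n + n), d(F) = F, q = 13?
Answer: -107000190/133 ≈ -8.0451e+5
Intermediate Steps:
f(n) = -12*n
K(w) = -146/133 (K(w) = 146*(-1/133) = -146/133)
C(L, B) = 156 (C(L, B) = -(-12)*13 = -1*(-156) = 156)
(d(-19) + K(51))*(39874 + C(88, -43)) = (-19 - 146/133)*(39874 + 156) = -2673/133*40030 = -107000190/133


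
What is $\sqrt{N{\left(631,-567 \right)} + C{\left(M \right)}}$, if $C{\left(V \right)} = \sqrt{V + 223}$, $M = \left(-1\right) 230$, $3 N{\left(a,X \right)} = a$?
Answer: $\frac{\sqrt{1893 + 9 i \sqrt{7}}}{3} \approx 14.503 + 0.091213 i$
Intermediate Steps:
$N{\left(a,X \right)} = \frac{a}{3}$
$M = -230$
$C{\left(V \right)} = \sqrt{223 + V}$
$\sqrt{N{\left(631,-567 \right)} + C{\left(M \right)}} = \sqrt{\frac{1}{3} \cdot 631 + \sqrt{223 - 230}} = \sqrt{\frac{631}{3} + \sqrt{-7}} = \sqrt{\frac{631}{3} + i \sqrt{7}}$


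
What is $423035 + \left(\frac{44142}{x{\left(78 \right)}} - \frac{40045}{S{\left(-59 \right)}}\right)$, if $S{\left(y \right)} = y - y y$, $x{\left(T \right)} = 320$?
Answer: $\frac{11984578127}{28320} \approx 4.2318 \cdot 10^{5}$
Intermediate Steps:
$S{\left(y \right)} = y - y^{2}$
$423035 + \left(\frac{44142}{x{\left(78 \right)}} - \frac{40045}{S{\left(-59 \right)}}\right) = 423035 + \left(\frac{44142}{320} - \frac{40045}{\left(-59\right) \left(1 - -59\right)}\right) = 423035 + \left(44142 \cdot \frac{1}{320} - \frac{40045}{\left(-59\right) \left(1 + 59\right)}\right) = 423035 + \left(\frac{22071}{160} - \frac{40045}{\left(-59\right) 60}\right) = 423035 + \left(\frac{22071}{160} - \frac{40045}{-3540}\right) = 423035 + \left(\frac{22071}{160} - - \frac{8009}{708}\right) = 423035 + \left(\frac{22071}{160} + \frac{8009}{708}\right) = 423035 + \frac{4226927}{28320} = \frac{11984578127}{28320}$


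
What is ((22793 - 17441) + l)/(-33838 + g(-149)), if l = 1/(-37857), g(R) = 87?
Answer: -202610663/1277711607 ≈ -0.15857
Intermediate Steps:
l = -1/37857 ≈ -2.6415e-5
((22793 - 17441) + l)/(-33838 + g(-149)) = ((22793 - 17441) - 1/37857)/(-33838 + 87) = (5352 - 1/37857)/(-33751) = (202610663/37857)*(-1/33751) = -202610663/1277711607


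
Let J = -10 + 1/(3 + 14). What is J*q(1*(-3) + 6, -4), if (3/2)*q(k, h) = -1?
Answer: 338/51 ≈ 6.6274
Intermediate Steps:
q(k, h) = -⅔ (q(k, h) = (⅔)*(-1) = -⅔)
J = -169/17 (J = -10 + 1/17 = -169/17 ≈ -9.9412)
J*q(1*(-3) + 6, -4) = -169/17*(-⅔) = 338/51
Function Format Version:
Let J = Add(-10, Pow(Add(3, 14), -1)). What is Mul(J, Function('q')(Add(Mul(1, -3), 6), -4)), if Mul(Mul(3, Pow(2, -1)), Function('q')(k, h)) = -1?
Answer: Rational(338, 51) ≈ 6.6274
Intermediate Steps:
Function('q')(k, h) = Rational(-2, 3) (Function('q')(k, h) = Mul(Rational(2, 3), -1) = Rational(-2, 3))
J = Rational(-169, 17) (J = Add(-10, Pow(17, -1)) = Add(-10, Rational(1, 17)) = Rational(-169, 17) ≈ -9.9412)
Mul(J, Function('q')(Add(Mul(1, -3), 6), -4)) = Mul(Rational(-169, 17), Rational(-2, 3)) = Rational(338, 51)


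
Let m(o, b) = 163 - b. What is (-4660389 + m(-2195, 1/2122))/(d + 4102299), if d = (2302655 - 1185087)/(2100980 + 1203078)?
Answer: -16336914075583617/14381043278671510 ≈ -1.1360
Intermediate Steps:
d = 558784/1652029 (d = 1117568/3304058 = 1117568*(1/3304058) = 558784/1652029 ≈ 0.33824)
(-4660389 + m(-2195, 1/2122))/(d + 4102299) = (-4660389 + (163 - 1/2122))/(558784/1652029 + 4102299) = (-4660389 + (163 - 1*1/2122))/(6777117473455/1652029) = (-4660389 + (163 - 1/2122))*(1652029/6777117473455) = (-4660389 + 345885/2122)*(1652029/6777117473455) = -9888999573/2122*1652029/6777117473455 = -16336914075583617/14381043278671510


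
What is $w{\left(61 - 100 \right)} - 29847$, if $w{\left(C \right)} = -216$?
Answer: $-30063$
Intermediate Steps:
$w{\left(61 - 100 \right)} - 29847 = -216 - 29847 = -30063$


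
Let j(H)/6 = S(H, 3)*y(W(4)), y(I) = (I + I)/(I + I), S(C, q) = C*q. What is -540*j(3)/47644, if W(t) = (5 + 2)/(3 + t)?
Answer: -7290/11911 ≈ -0.61204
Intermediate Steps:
W(t) = 7/(3 + t)
y(I) = 1 (y(I) = (2*I)/((2*I)) = (2*I)*(1/(2*I)) = 1)
j(H) = 18*H (j(H) = 6*((H*3)*1) = 6*((3*H)*1) = 6*(3*H) = 18*H)
-540*j(3)/47644 = -9720*3/47644 = -540*54*(1/47644) = -29160*1/47644 = -7290/11911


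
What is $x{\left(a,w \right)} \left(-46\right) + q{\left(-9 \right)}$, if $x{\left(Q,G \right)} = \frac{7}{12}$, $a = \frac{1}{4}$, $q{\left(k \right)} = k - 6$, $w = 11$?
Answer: $- \frac{251}{6} \approx -41.833$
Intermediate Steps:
$q{\left(k \right)} = -6 + k$ ($q{\left(k \right)} = k - 6 = -6 + k$)
$a = \frac{1}{4} \approx 0.25$
$x{\left(Q,G \right)} = \frac{7}{12}$ ($x{\left(Q,G \right)} = 7 \cdot \frac{1}{12} = \frac{7}{12}$)
$x{\left(a,w \right)} \left(-46\right) + q{\left(-9 \right)} = \frac{7}{12} \left(-46\right) - 15 = - \frac{161}{6} - 15 = - \frac{251}{6}$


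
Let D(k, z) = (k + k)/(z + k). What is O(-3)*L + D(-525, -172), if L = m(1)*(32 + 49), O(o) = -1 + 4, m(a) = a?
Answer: 170421/697 ≈ 244.51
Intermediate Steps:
D(k, z) = 2*k/(k + z) (D(k, z) = (2*k)/(k + z) = 2*k/(k + z))
O(o) = 3
L = 81 (L = 1*(32 + 49) = 1*81 = 81)
O(-3)*L + D(-525, -172) = 3*81 + 2*(-525)/(-525 - 172) = 243 + 2*(-525)/(-697) = 243 + 2*(-525)*(-1/697) = 243 + 1050/697 = 170421/697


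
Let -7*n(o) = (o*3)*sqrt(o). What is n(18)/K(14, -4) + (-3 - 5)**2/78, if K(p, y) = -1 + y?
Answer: 32/39 + 162*sqrt(2)/35 ≈ 7.3663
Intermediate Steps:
n(o) = -3*o**(3/2)/7 (n(o) = -o*3*sqrt(o)/7 = -3*o*sqrt(o)/7 = -3*o**(3/2)/7)
n(18)/K(14, -4) + (-3 - 5)**2/78 = (-162*sqrt(2)/7)/(-1 - 4) + (-3 - 5)**2/78 = -162*sqrt(2)/7/(-5) + (-8)**2*(1/78) = -162*sqrt(2)/7*(-1/5) + 64*(1/78) = 162*sqrt(2)/35 + 32/39 = 32/39 + 162*sqrt(2)/35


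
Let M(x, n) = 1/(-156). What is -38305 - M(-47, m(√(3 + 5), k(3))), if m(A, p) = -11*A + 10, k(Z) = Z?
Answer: -5975579/156 ≈ -38305.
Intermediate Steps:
m(A, p) = 10 - 11*A
M(x, n) = -1/156
-38305 - M(-47, m(√(3 + 5), k(3))) = -38305 - 1*(-1/156) = -38305 + 1/156 = -5975579/156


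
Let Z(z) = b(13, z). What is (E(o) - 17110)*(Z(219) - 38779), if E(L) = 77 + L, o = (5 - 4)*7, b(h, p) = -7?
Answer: 660370436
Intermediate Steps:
Z(z) = -7
o = 7 (o = 1*7 = 7)
(E(o) - 17110)*(Z(219) - 38779) = ((77 + 7) - 17110)*(-7 - 38779) = (84 - 17110)*(-38786) = -17026*(-38786) = 660370436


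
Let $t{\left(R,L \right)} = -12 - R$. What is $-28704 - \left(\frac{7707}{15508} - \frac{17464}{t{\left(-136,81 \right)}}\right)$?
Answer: $- \frac{13731921581}{480748} \approx -28564.0$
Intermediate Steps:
$-28704 - \left(\frac{7707}{15508} - \frac{17464}{t{\left(-136,81 \right)}}\right) = -28704 - \left(\frac{7707}{15508} - \frac{17464}{-12 - -136}\right) = -28704 - \left(7707 \cdot \frac{1}{15508} - \frac{17464}{-12 + 136}\right) = -28704 - \left(\frac{7707}{15508} - \frac{17464}{124}\right) = -28704 - \left(\frac{7707}{15508} - \frac{4366}{31}\right) = -28704 - - \frac{67469011}{480748} = -28704 + \frac{67469011}{480748} = - \frac{13731921581}{480748}$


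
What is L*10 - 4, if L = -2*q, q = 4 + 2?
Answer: -124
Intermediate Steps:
q = 6
L = -12 (L = -2*6 = -12)
L*10 - 4 = -12*10 - 4 = -120 - 4 = -124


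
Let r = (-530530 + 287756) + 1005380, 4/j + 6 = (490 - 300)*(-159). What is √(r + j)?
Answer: 17*√150576201078/7554 ≈ 873.27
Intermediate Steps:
j = -1/7554 (j = 4/(-6 + (490 - 300)*(-159)) = 4/(-6 + 190*(-159)) = 4/(-6 - 30210) = 4/(-30216) = 4*(-1/30216) = -1/7554 ≈ -0.00013238)
r = 762606 (r = -242774 + 1005380 = 762606)
√(r + j) = √(762606 - 1/7554) = √(5760725723/7554) = 17*√150576201078/7554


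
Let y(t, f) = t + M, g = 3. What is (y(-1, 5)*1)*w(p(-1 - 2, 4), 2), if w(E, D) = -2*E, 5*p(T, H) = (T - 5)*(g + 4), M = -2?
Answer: -336/5 ≈ -67.200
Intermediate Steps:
p(T, H) = -7 + 7*T/5 (p(T, H) = ((T - 5)*(3 + 4))/5 = ((-5 + T)*7)/5 = (-35 + 7*T)/5 = -7 + 7*T/5)
y(t, f) = -2 + t (y(t, f) = t - 2 = -2 + t)
(y(-1, 5)*1)*w(p(-1 - 2, 4), 2) = ((-2 - 1)*1)*(-2*(-7 + 7*(-1 - 2)/5)) = (-3*1)*(-2*(-7 + (7/5)*(-3))) = -(-6)*(-7 - 21/5) = -(-6)*(-56)/5 = -3*112/5 = -336/5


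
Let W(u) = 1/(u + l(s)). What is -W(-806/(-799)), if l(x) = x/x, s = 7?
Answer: -799/1605 ≈ -0.49782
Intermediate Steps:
l(x) = 1
W(u) = 1/(1 + u) (W(u) = 1/(u + 1) = 1/(1 + u))
-W(-806/(-799)) = -1/(1 - 806/(-799)) = -1/(1 - 806*(-1/799)) = -1/(1 + 806/799) = -1/1605/799 = -1*799/1605 = -799/1605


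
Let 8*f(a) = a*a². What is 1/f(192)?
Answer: 1/884736 ≈ 1.1303e-6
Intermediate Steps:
f(a) = a³/8 (f(a) = (a*a²)/8 = a³/8)
1/f(192) = 1/((⅛)*192³) = 1/((⅛)*7077888) = 1/884736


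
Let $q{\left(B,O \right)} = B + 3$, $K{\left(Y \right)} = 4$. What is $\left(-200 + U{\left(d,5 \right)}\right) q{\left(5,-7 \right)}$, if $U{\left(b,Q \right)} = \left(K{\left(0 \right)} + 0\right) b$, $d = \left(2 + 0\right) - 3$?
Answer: $-1632$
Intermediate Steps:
$d = -1$ ($d = 2 - 3 = -1$)
$U{\left(b,Q \right)} = 4 b$ ($U{\left(b,Q \right)} = \left(4 + 0\right) b = 4 b$)
$q{\left(B,O \right)} = 3 + B$
$\left(-200 + U{\left(d,5 \right)}\right) q{\left(5,-7 \right)} = \left(-200 + 4 \left(-1\right)\right) \left(3 + 5\right) = \left(-200 - 4\right) 8 = \left(-204\right) 8 = -1632$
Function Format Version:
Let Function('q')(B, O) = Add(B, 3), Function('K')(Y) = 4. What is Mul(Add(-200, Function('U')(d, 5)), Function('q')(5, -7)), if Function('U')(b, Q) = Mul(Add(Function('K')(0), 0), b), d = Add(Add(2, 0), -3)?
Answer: -1632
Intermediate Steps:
d = -1 (d = Add(2, -3) = -1)
Function('U')(b, Q) = Mul(4, b) (Function('U')(b, Q) = Mul(Add(4, 0), b) = Mul(4, b))
Function('q')(B, O) = Add(3, B)
Mul(Add(-200, Function('U')(d, 5)), Function('q')(5, -7)) = Mul(Add(-200, Mul(4, -1)), Add(3, 5)) = Mul(Add(-200, -4), 8) = Mul(-204, 8) = -1632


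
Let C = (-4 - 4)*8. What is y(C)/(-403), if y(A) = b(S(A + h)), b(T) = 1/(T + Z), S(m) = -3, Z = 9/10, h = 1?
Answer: 10/8463 ≈ 0.0011816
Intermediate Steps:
Z = 9/10 (Z = 9*(1/10) = 9/10 ≈ 0.90000)
b(T) = 1/(9/10 + T) (b(T) = 1/(T + 9/10) = 1/(9/10 + T))
C = -64 (C = -8*8 = -64)
y(A) = -10/21 (y(A) = 10/(9 + 10*(-3)) = 10/(9 - 30) = 10/(-21) = 10*(-1/21) = -10/21)
y(C)/(-403) = -10/21/(-403) = -10/21*(-1/403) = 10/8463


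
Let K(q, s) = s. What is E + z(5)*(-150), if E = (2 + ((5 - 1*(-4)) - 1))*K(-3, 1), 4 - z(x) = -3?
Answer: -1040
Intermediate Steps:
z(x) = 7 (z(x) = 4 - 1*(-3) = 4 + 3 = 7)
E = 10 (E = (2 + ((5 - 1*(-4)) - 1))*1 = (2 + ((5 + 4) - 1))*1 = (2 + (9 - 1))*1 = (2 + 8)*1 = 10*1 = 10)
E + z(5)*(-150) = 10 + 7*(-150) = 10 - 1050 = -1040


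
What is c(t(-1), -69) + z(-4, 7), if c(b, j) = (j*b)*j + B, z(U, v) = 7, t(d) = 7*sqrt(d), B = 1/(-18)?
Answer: 125/18 + 33327*I ≈ 6.9444 + 33327.0*I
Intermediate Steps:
B = -1/18 ≈ -0.055556
c(b, j) = -1/18 + b*j**2 (c(b, j) = (j*b)*j - 1/18 = (b*j)*j - 1/18 = b*j**2 - 1/18 = -1/18 + b*j**2)
c(t(-1), -69) + z(-4, 7) = (-1/18 + (7*sqrt(-1))*(-69)**2) + 7 = (-1/18 + (7*I)*4761) + 7 = (-1/18 + 33327*I) + 7 = 125/18 + 33327*I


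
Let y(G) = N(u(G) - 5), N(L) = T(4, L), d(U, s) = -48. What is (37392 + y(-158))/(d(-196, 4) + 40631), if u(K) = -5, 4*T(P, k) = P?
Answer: 37393/40583 ≈ 0.92140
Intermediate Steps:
T(P, k) = P/4
N(L) = 1 (N(L) = (¼)*4 = 1)
y(G) = 1
(37392 + y(-158))/(d(-196, 4) + 40631) = (37392 + 1)/(-48 + 40631) = 37393/40583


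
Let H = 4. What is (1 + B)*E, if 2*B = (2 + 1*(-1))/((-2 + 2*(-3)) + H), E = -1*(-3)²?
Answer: -63/8 ≈ -7.8750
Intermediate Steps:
E = -9 (E = -1*9 = -9)
B = -⅛ (B = ((2 + 1*(-1))/((-2 + 2*(-3)) + 4))/2 = ((2 - 1)/((-2 - 6) + 4))/2 = (1/(-8 + 4))/2 = (1/(-4))/2 = (1*(-¼))/2 = (½)*(-¼) = -⅛ ≈ -0.12500)
(1 + B)*E = (1 - ⅛)*(-9) = (7/8)*(-9) = -63/8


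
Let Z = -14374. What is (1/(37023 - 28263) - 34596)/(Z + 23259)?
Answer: -303060959/77832600 ≈ -3.8938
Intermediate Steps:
(1/(37023 - 28263) - 34596)/(Z + 23259) = (1/(37023 - 28263) - 34596)/(-14374 + 23259) = (1/8760 - 34596)/8885 = (1/8760 - 34596)*(1/8885) = -303060959/8760*1/8885 = -303060959/77832600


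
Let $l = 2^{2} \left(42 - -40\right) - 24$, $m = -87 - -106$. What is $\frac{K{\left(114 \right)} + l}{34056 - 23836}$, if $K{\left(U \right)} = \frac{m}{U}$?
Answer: $\frac{5}{168} \approx 0.029762$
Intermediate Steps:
$m = 19$ ($m = -87 + 106 = 19$)
$K{\left(U \right)} = \frac{19}{U}$
$l = 304$ ($l = 4 \left(42 + 40\right) - 24 = 4 \cdot 82 - 24 = 328 - 24 = 304$)
$\frac{K{\left(114 \right)} + l}{34056 - 23836} = \frac{\frac{19}{114} + 304}{34056 - 23836} = \frac{19 \cdot \frac{1}{114} + 304}{10220} = \left(\frac{1}{6} + 304\right) \frac{1}{10220} = \frac{1825}{6} \cdot \frac{1}{10220} = \frac{5}{168}$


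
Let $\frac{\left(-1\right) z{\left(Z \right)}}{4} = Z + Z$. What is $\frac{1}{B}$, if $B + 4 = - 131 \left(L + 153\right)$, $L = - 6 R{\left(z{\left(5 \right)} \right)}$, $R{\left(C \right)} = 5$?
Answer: $- \frac{1}{16117} \approx -6.2046 \cdot 10^{-5}$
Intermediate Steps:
$z{\left(Z \right)} = - 8 Z$ ($z{\left(Z \right)} = - 4 \left(Z + Z\right) = - 4 \cdot 2 Z = - 8 Z$)
$L = -30$ ($L = \left(-6\right) 5 = -30$)
$B = -16117$ ($B = -4 - 131 \left(-30 + 153\right) = -4 - 16113 = -16117$)
$\frac{1}{B} = \frac{1}{-16117} = - \frac{1}{16117}$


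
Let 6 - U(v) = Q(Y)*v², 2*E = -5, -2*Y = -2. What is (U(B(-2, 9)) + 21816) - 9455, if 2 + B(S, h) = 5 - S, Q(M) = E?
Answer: 24859/2 ≈ 12430.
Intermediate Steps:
Y = 1 (Y = -½*(-2) = 1)
E = -5/2 (E = (½)*(-5) = -5/2 ≈ -2.5000)
Q(M) = -5/2
B(S, h) = 3 - S (B(S, h) = -2 + (5 - S) = 3 - S)
U(v) = 6 + 5*v²/2 (U(v) = 6 - (-5)*v²/2 = 6 + 5*v²/2)
(U(B(-2, 9)) + 21816) - 9455 = ((6 + 5*(3 - 1*(-2))²/2) + 21816) - 9455 = ((6 + 5*(3 + 2)²/2) + 21816) - 9455 = ((6 + (5/2)*5²) + 21816) - 9455 = ((6 + (5/2)*25) + 21816) - 9455 = ((6 + 125/2) + 21816) - 9455 = (137/2 + 21816) - 9455 = 43769/2 - 9455 = 24859/2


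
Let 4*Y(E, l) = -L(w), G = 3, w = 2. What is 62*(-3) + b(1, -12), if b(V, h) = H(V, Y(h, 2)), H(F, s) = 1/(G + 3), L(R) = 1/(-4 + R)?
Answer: -1115/6 ≈ -185.83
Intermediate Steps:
Y(E, l) = ⅛ (Y(E, l) = (-1/(-4 + 2))/4 = (-1/(-2))/4 = (-1*(-½))/4 = (¼)*(½) = ⅛)
H(F, s) = ⅙ (H(F, s) = 1/(3 + 3) = 1/6 = ⅙)
b(V, h) = ⅙
62*(-3) + b(1, -12) = 62*(-3) + ⅙ = -186 + ⅙ = -1115/6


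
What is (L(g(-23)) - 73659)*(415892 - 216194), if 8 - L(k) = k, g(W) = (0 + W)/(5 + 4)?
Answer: -44122341176/3 ≈ -1.4707e+10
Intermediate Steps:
g(W) = W/9
L(k) = 8 - k
(L(g(-23)) - 73659)*(415892 - 216194) = ((8 - (-23)/9) - 73659)*(415892 - 216194) = ((8 - 1*(-23/9)) - 73659)*199698 = ((8 + 23/9) - 73659)*199698 = (95/9 - 73659)*199698 = -662836/9*199698 = -44122341176/3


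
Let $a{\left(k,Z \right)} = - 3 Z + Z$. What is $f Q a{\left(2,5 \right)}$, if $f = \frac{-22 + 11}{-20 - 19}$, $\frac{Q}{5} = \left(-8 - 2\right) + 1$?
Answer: $\frac{1650}{13} \approx 126.92$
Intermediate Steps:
$Q = -45$ ($Q = 5 \left(\left(-8 - 2\right) + 1\right) = 5 \left(-10 + 1\right) = 5 \left(-9\right) = -45$)
$f = \frac{11}{39}$ ($f = - \frac{11}{-39} = \left(-11\right) \left(- \frac{1}{39}\right) = \frac{11}{39} \approx 0.28205$)
$a{\left(k,Z \right)} = - 2 Z$
$f Q a{\left(2,5 \right)} = \frac{11}{39} \left(-45\right) \left(\left(-2\right) 5\right) = \left(- \frac{165}{13}\right) \left(-10\right) = \frac{1650}{13}$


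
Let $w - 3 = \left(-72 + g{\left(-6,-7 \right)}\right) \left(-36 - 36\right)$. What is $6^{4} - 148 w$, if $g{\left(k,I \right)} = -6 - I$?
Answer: $-755724$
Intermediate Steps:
$w = 5115$ ($w = 3 + \left(-72 - -1\right) \left(-36 - 36\right) = 3 + \left(-72 + \left(-6 + 7\right)\right) \left(-72\right) = 3 + \left(-72 + 1\right) \left(-72\right) = 3 - -5112 = 3 + 5112 = 5115$)
$6^{4} - 148 w = 6^{4} - 757020 = 1296 - 757020 = -755724$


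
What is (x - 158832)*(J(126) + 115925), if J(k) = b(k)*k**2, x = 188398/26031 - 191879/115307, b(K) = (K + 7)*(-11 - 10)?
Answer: 21083583489061559914801/3001556517 ≈ 7.0242e+12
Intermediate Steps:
b(K) = -147 - 21*K (b(K) = (7 + K)*(-21) = -147 - 21*K)
x = 16728805937/3001556517 (x = 188398*(1/26031) - 191879*1/115307 = 188398/26031 - 191879/115307 = 16728805937/3001556517 ≈ 5.5734)
J(k) = k**2*(-147 - 21*k) (J(k) = (-147 - 21*k)*k**2 = k**2*(-147 - 21*k))
(x - 158832)*(J(126) + 115925) = (16728805937/3001556517 - 158832)*(21*126**2*(-7 - 1*126) + 115925) = -476726495902207*(21*15876*(-7 - 126) + 115925)/3001556517 = -476726495902207*(21*15876*(-133) + 115925)/3001556517 = -476726495902207*(-44341668 + 115925)/3001556517 = -476726495902207/3001556517*(-44225743) = 21083583489061559914801/3001556517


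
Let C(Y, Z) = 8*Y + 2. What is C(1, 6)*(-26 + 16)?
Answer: -100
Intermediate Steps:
C(Y, Z) = 2 + 8*Y
C(1, 6)*(-26 + 16) = (2 + 8*1)*(-26 + 16) = (2 + 8)*(-10) = 10*(-10) = -100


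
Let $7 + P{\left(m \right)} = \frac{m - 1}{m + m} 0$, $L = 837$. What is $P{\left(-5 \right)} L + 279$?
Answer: $-5580$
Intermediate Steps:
$P{\left(m \right)} = -7$ ($P{\left(m \right)} = -7 + \frac{m - 1}{m + m} 0 = -7 + \frac{-1 + m}{2 m} 0 = -7 + 0 = -7$)
$P{\left(-5 \right)} L + 279 = \left(-7\right) 837 + 279 = -5859 + 279 = -5580$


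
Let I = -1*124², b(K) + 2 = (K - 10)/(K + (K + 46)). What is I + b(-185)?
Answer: -1660759/108 ≈ -15377.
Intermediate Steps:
b(K) = -2 + (-10 + K)/(46 + 2*K) (b(K) = -2 + (K - 10)/(K + (K + 46)) = -2 + (-10 + K)/(K + (46 + K)) = -2 + (-10 + K)/(46 + 2*K))
I = -15376 (I = -1*15376 = -15376)
I + b(-185) = -15376 + 3*(-34 - 1*(-185))/(2*(23 - 185)) = -15376 + (3/2)*(-34 + 185)/(-162) = -15376 + (3/2)*(-1/162)*151 = -15376 - 151/108 = -1660759/108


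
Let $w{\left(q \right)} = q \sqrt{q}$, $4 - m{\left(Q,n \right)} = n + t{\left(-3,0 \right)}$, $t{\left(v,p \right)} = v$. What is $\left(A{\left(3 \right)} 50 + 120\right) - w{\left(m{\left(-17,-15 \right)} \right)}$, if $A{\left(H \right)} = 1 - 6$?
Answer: $-130 - 22 \sqrt{22} \approx -233.19$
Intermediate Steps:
$A{\left(H \right)} = -5$ ($A{\left(H \right)} = 1 - 6 = -5$)
$m{\left(Q,n \right)} = 7 - n$ ($m{\left(Q,n \right)} = 4 - \left(n - 3\right) = 4 - \left(-3 + n\right) = 7 - n$)
$w{\left(q \right)} = q^{\frac{3}{2}}$
$\left(A{\left(3 \right)} 50 + 120\right) - w{\left(m{\left(-17,-15 \right)} \right)} = \left(\left(-5\right) 50 + 120\right) - \left(7 - -15\right)^{\frac{3}{2}} = \left(-250 + 120\right) - \left(7 + 15\right)^{\frac{3}{2}} = -130 - 22^{\frac{3}{2}} = -130 - 22 \sqrt{22}$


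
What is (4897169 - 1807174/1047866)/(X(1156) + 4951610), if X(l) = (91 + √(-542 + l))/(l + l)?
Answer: 3994789181295258329942640/4039200031962505994033143 - 348947105724240*√614/4039200031962505994033143 ≈ 0.98901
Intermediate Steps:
X(l) = (91 + √(-542 + l))/(2*l) (X(l) = (91 + √(-542 + l))/((2*l)) = (91 + √(-542 + l))*(1/(2*l)) = (91 + √(-542 + l))/(2*l))
(4897169 - 1807174/1047866)/(X(1156) + 4951610) = (4897169 - 1807174/1047866)/((½)*(91 + √(-542 + 1156))/1156 + 4951610) = (4897169 - 1807174*1/1047866)/((½)*(1/1156)*(91 + √614) + 4951610) = (4897169 - 903587/523933)/((91/2312 + √614/2312) + 4951610) = 2565787542090/(523933*(11448122411/2312 + √614/2312))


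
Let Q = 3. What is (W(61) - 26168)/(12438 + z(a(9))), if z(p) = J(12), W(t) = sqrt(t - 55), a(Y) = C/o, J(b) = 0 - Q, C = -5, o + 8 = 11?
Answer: -26168/12435 + sqrt(6)/12435 ≈ -2.1042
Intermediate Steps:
o = 3 (o = -8 + 11 = 3)
J(b) = -3 (J(b) = 0 - 1*3 = 0 - 3 = -3)
a(Y) = -5/3
W(t) = sqrt(-55 + t)
z(p) = -3
(W(61) - 26168)/(12438 + z(a(9))) = (sqrt(-55 + 61) - 26168)/(12438 - 3) = (sqrt(6) - 26168)/12435 = (-26168 + sqrt(6))*(1/12435) = -26168/12435 + sqrt(6)/12435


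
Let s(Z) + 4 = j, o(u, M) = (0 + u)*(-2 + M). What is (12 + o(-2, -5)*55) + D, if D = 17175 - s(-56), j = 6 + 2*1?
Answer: 17953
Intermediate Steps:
j = 8 (j = 6 + 2 = 8)
o(u, M) = u*(-2 + M)
s(Z) = 4 (s(Z) = -4 + 8 = 4)
D = 17171 (D = 17175 - 1*4 = 17175 - 4 = 17171)
(12 + o(-2, -5)*55) + D = (12 - 2*(-2 - 5)*55) + 17171 = (12 - 2*(-7)*55) + 17171 = (12 + 14*55) + 17171 = (12 + 770) + 17171 = 782 + 17171 = 17953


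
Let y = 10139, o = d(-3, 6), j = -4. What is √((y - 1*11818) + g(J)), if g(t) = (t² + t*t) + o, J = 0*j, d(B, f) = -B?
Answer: 2*I*√419 ≈ 40.939*I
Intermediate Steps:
o = 3 (o = -1*(-3) = 3)
J = 0 (J = 0*(-4) = 0)
g(t) = 3 + 2*t² (g(t) = (t² + t*t) + 3 = (t² + t²) + 3 = 2*t² + 3 = 3 + 2*t²)
√((y - 1*11818) + g(J)) = √((10139 - 1*11818) + (3 + 2*0²)) = √((10139 - 11818) + (3 + 2*0)) = √(-1679 + (3 + 0)) = √(-1679 + 3) = √(-1676) = 2*I*√419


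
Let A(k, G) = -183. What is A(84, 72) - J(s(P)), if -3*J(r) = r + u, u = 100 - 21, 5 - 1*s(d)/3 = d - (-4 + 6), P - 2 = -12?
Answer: -419/3 ≈ -139.67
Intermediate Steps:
P = -10 (P = 2 - 12 = -10)
s(d) = 21 - 3*d (s(d) = 15 - 3*(d - (-4 + 6)) = 15 - 3*(d - 1*2) = 15 - 3*(d - 2) = 15 - 3*(-2 + d) = 15 + (6 - 3*d) = 21 - 3*d)
u = 79
J(r) = -79/3 - r/3 (J(r) = -(r + 79)/3 = -(79 + r)/3 = -79/3 - r/3)
A(84, 72) - J(s(P)) = -183 - (-79/3 - (21 - 3*(-10))/3) = -183 - (-79/3 - (21 + 30)/3) = -183 - (-79/3 - ⅓*51) = -183 - (-79/3 - 17) = -183 - 1*(-130/3) = -183 + 130/3 = -419/3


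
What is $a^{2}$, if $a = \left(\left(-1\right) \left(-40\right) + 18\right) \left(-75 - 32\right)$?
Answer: $38514436$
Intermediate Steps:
$a = -6206$ ($a = \left(40 + 18\right) \left(-107\right) = 58 \left(-107\right) = -6206$)
$a^{2} = \left(-6206\right)^{2} = 38514436$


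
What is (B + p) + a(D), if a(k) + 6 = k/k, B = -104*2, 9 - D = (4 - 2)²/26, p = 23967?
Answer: 23754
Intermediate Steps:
D = 115/13 (D = 9 - (4 - 2)²/26 = 9 - 2²/26 = 9 - 4/26 = 9 - 1*2/13 = 9 - 2/13 = 115/13 ≈ 8.8462)
B = -208
a(k) = -5 (a(k) = -6 + k/k = -6 + 1 = -5)
(B + p) + a(D) = (-208 + 23967) - 5 = 23759 - 5 = 23754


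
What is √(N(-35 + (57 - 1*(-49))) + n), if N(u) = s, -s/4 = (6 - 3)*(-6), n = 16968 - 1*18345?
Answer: 3*I*√145 ≈ 36.125*I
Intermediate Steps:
n = -1377 (n = 16968 - 18345 = -1377)
s = 72 (s = -4*(6 - 3)*(-6) = -12*(-6) = -4*(-18) = 72)
N(u) = 72
√(N(-35 + (57 - 1*(-49))) + n) = √(72 - 1377) = √(-1305) = 3*I*√145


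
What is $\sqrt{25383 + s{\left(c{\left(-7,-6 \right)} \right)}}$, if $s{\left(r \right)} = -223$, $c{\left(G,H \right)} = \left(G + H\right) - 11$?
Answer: $2 \sqrt{6290} \approx 158.62$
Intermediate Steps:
$c{\left(G,H \right)} = -11 + G + H$
$\sqrt{25383 + s{\left(c{\left(-7,-6 \right)} \right)}} = \sqrt{25383 - 223} = \sqrt{25160} = 2 \sqrt{6290}$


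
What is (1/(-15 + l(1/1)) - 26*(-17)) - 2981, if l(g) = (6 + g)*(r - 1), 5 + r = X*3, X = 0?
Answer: -144724/57 ≈ -2539.0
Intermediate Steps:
r = -5 (r = -5 + 0*3 = -5 + 0 = -5)
l(g) = -36 - 6*g (l(g) = (6 + g)*(-5 - 1) = (6 + g)*(-6) = -36 - 6*g)
(1/(-15 + l(1/1)) - 26*(-17)) - 2981 = (1/(-15 + (-36 - 6/1)) - 26*(-17)) - 2981 = (1/(-15 + (-36 - 6*1)) + 442) - 2981 = (1/(-15 + (-36 - 6)) + 442) - 2981 = (1/(-15 - 42) + 442) - 2981 = (1/(-57) + 442) - 2981 = (-1/57 + 442) - 2981 = 25193/57 - 2981 = -144724/57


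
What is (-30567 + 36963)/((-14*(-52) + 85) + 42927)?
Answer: 533/3645 ≈ 0.14623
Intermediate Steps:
(-30567 + 36963)/((-14*(-52) + 85) + 42927) = 6396/((728 + 85) + 42927) = 6396/(813 + 42927) = 6396/43740 = 6396*(1/43740) = 533/3645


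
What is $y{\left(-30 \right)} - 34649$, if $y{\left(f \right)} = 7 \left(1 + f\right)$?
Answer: $-34852$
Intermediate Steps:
$y{\left(f \right)} = 7 + 7 f$
$y{\left(-30 \right)} - 34649 = \left(7 + 7 \left(-30\right)\right) - 34649 = \left(7 - 210\right) - 34649 = -203 - 34649 = -34852$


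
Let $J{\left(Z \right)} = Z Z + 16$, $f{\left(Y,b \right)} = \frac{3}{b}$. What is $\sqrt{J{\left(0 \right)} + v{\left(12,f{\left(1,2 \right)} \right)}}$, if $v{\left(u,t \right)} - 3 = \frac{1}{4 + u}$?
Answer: $\frac{\sqrt{305}}{4} \approx 4.3661$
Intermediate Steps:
$v{\left(u,t \right)} = 3 + \frac{1}{4 + u}$
$J{\left(Z \right)} = 16 + Z^{2}$ ($J{\left(Z \right)} = Z^{2} + 16 = 16 + Z^{2}$)
$\sqrt{J{\left(0 \right)} + v{\left(12,f{\left(1,2 \right)} \right)}} = \sqrt{\left(16 + 0^{2}\right) + \frac{13 + 3 \cdot 12}{4 + 12}} = \sqrt{\left(16 + 0\right) + \frac{13 + 36}{16}} = \sqrt{16 + \frac{1}{16} \cdot 49} = \sqrt{16 + \frac{49}{16}} = \sqrt{\frac{305}{16}} = \frac{\sqrt{305}}{4}$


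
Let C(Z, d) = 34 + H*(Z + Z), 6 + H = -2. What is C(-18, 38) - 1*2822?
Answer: -2500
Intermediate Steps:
H = -8 (H = -6 - 2 = -8)
C(Z, d) = 34 - 16*Z (C(Z, d) = 34 - 8*(Z + Z) = 34 - 16*Z)
C(-18, 38) - 1*2822 = (34 - 16*(-18)) - 1*2822 = (34 + 288) - 2822 = 322 - 2822 = -2500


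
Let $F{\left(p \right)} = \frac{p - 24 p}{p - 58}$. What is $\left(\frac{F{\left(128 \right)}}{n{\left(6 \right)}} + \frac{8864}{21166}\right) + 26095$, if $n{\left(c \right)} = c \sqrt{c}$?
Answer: $\frac{276167817}{10583} - \frac{368 \sqrt{6}}{315} \approx 26093.0$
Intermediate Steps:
$n{\left(c \right)} = c^{\frac{3}{2}}$
$F{\left(p \right)} = - \frac{23 p}{-58 + p}$ ($F{\left(p \right)} = \frac{\left(-23\right) p}{-58 + p} = - \frac{23 p}{-58 + p}$)
$\left(\frac{F{\left(128 \right)}}{n{\left(6 \right)}} + \frac{8864}{21166}\right) + 26095 = \left(\frac{\left(-23\right) 128 \frac{1}{-58 + 128}}{6^{\frac{3}{2}}} + \frac{8864}{21166}\right) + 26095 = \left(\frac{\left(-23\right) 128 \cdot \frac{1}{70}}{6 \sqrt{6}} + 8864 \cdot \frac{1}{21166}\right) + 26095 = \left(\left(-23\right) 128 \cdot \frac{1}{70} \frac{\sqrt{6}}{36} + \frac{4432}{10583}\right) + 26095 = \left(- \frac{1472 \frac{\sqrt{6}}{36}}{35} + \frac{4432}{10583}\right) + 26095 = \left(- \frac{368 \sqrt{6}}{315} + \frac{4432}{10583}\right) + 26095 = \left(\frac{4432}{10583} - \frac{368 \sqrt{6}}{315}\right) + 26095 = \frac{276167817}{10583} - \frac{368 \sqrt{6}}{315}$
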